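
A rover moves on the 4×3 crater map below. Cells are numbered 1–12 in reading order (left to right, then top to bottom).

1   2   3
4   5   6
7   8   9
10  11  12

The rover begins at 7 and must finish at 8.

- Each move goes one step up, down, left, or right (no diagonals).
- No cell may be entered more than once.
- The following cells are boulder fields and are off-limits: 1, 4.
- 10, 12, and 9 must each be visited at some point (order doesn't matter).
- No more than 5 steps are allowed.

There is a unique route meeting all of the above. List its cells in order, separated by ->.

7 -> 10 -> 11 -> 12 -> 9 -> 8

The 5-move cap with required stops at 10, 12, 9 leaves no slack for detours.
Route from 7: down to 10, 2× right (reaching 12), up to 9, left to 8 — 5 moves in all.
Check: all required cells visited; 5 ≤ 5 moves.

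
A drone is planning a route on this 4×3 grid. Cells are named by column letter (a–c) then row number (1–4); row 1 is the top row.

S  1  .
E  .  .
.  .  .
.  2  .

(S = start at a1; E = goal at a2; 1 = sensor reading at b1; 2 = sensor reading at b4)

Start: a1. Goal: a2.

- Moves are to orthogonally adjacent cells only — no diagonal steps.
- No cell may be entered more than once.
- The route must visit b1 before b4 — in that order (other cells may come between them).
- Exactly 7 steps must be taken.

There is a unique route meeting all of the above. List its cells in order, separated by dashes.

a1 - b1 - b2 - b3 - b4 - a4 - a3 - a2

The waypoints must appear in the order b1, b4, with no cell reused.
Route from a1: right 1 to b1, down 3 to b4, left 1 to a4, up 2 to a2 — 7 moves in all.
Check: order respected (1 at step 1, 2 at step 4); 7 moves as required.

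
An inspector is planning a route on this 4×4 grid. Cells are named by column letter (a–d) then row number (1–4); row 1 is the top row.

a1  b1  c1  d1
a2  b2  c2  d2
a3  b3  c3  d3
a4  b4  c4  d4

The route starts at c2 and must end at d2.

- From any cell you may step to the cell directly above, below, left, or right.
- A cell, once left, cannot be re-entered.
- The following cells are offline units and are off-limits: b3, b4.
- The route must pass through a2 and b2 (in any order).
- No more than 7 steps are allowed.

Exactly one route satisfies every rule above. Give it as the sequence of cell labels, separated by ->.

The budget equals the shortest possible length, so every move has to be on a shortest route through the required cells.
Route from c2: 2× left (reaching a2), up to a1, 3× right (reaching d1), down to d2 — 7 moves in all.
Check: all required cells visited; 7 ≤ 7 moves.

c2 -> b2 -> a2 -> a1 -> b1 -> c1 -> d1 -> d2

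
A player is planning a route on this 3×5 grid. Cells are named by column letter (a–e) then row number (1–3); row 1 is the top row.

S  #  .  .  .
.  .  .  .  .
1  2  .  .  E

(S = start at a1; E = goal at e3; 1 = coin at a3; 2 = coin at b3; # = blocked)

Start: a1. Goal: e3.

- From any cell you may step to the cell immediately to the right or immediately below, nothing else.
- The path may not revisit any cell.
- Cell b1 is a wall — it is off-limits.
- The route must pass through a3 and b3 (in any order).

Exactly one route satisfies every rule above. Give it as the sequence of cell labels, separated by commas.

a1, a2, a3, b3, c3, d3, e3

Moves only go right or down, so the column and row indices never decrease.
Route from a1: down 2 to a3, right 4 to e3 — 6 moves in all.
Check: all required cells visited.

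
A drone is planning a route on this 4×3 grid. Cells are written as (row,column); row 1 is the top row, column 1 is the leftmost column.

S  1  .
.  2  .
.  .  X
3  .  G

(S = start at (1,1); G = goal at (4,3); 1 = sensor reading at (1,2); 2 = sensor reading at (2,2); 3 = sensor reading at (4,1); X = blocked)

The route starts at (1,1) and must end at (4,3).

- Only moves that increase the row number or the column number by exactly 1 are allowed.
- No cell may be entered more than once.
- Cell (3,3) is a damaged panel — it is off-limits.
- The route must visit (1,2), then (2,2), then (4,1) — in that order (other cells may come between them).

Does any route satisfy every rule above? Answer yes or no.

no

(4,1) lies to the left of (2,2), so going from (2,2) to (4,1) would need a leftward move — but moves only go right/down, so (2,2) cannot be visited before (4,1).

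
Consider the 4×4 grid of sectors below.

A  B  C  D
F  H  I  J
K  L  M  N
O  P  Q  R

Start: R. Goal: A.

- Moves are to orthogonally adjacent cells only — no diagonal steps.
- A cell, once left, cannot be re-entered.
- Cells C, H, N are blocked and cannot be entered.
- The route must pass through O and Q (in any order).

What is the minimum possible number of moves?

6

Any route passes through O and Q in some order between R and A. Summing Manhattan distances along each leg and taking the cheapest ordering (R → Q → O → A) gives a lower bound of 1 + 2 + 3 = 6 moves.
A route of 6 moves achieves this: R → Q → P → O → K → F → A.
Since 6 matches the lower bound, it is optimal.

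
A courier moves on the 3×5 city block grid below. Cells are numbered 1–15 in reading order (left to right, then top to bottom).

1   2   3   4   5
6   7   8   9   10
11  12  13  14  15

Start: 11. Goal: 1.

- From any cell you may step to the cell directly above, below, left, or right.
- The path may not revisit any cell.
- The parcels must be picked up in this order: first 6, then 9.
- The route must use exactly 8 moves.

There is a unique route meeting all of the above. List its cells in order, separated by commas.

11, 6, 7, 8, 9, 4, 3, 2, 1

The waypoints must appear in the order 6, 9, with no cell reused.
Route from 11: up to 6, 3× right (reaching 9), up to 4, 3× left (reaching 1) — 8 moves in all.
Check: order respected (6 at step 1, 9 at step 4); 8 moves as required.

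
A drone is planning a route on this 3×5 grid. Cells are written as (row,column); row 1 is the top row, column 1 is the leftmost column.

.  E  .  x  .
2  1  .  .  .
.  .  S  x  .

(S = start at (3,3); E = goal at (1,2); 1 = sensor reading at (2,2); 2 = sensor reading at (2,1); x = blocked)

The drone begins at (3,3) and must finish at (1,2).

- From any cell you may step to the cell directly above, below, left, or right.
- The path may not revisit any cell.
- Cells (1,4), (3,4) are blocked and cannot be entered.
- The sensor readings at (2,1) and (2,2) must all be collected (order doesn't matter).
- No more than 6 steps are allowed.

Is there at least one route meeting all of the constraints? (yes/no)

One route that works: (3,3) → (2,3) → (2,2) → (2,1) → (1,1) → (1,2).

yes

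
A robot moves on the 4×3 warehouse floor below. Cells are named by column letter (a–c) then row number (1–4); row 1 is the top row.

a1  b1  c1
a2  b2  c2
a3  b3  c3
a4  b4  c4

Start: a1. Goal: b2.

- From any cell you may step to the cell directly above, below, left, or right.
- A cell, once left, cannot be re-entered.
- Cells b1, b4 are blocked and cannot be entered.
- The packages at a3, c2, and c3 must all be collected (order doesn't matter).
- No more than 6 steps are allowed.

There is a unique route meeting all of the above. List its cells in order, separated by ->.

a1 -> a2 -> a3 -> b3 -> c3 -> c2 -> b2

Any route must reach a3, c2, and c3 and still end at b2 within 6 moves, so the order of the required stops is forced.
Route from a1: down 2 to a3, right 2 to c3, up 1 to c2, left 1 to b2 — 6 moves in all.
Check: all required cells visited; 6 ≤ 6 moves.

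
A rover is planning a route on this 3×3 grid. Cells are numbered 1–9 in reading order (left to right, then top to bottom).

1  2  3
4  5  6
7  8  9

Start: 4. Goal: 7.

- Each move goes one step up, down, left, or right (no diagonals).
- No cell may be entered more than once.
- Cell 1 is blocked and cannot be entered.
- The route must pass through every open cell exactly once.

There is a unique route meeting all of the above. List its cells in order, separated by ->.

Need to visit all 8 open cells exactly once, starting at 4 and ending at 7.
Cell 9 has only two open neighbours (6 and 8), so the path must pass straight through it: one of those is the cell it's entered from and the other is where it exits.
Route from 4: right to 5, up to 2, right to 3, 2× down (reaching 9), 2× left (reaching 7) — 7 moves in all.
Check: all 8 open cells covered.

4 -> 5 -> 2 -> 3 -> 6 -> 9 -> 8 -> 7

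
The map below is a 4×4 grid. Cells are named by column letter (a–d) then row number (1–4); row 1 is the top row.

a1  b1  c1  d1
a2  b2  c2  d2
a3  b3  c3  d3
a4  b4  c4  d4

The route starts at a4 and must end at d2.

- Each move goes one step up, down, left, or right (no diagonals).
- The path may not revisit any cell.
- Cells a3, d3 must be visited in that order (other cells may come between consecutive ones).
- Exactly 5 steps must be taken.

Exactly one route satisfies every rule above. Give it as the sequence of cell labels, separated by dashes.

The waypoints must appear in the order a3, d3, with no cell reused.
Route from a4: up to a3, 3× right (reaching d3), up to d2 — 5 moves in all.
Check: order respected (a3 at step 1, d3 at step 4); 5 moves as required.

a4 - a3 - b3 - c3 - d3 - d2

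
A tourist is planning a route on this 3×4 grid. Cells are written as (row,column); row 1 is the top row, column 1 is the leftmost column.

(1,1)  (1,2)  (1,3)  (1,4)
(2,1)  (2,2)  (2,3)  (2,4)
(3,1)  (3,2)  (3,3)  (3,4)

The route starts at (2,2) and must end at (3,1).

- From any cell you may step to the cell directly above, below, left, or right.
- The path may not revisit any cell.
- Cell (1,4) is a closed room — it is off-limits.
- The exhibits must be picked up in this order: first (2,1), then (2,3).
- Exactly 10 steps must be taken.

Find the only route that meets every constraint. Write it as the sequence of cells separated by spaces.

The waypoints must appear in the order (2,1), (2,3), with no cell reused.
Route from (2,2): left to (2,1), up to (1,1), 2× right (reaching (1,3)), down to (2,3), right to (2,4), down to (3,4), 3× left (reaching (3,1)) — 10 moves in all.
Check: order respected ((2,1) at step 1, (2,3) at step 5); 10 moves as required.

(2,2) (2,1) (1,1) (1,2) (1,3) (2,3) (2,4) (3,4) (3,3) (3,2) (3,1)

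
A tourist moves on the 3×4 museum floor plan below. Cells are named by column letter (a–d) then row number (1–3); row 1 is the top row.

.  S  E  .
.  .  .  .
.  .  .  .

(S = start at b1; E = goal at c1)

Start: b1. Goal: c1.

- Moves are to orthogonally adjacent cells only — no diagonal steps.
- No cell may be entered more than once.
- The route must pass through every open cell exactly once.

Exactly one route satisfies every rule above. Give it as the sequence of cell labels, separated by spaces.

b1 a1 a2 a3 b3 b2 c2 c3 d3 d2 d1 c1

Need to visit all 12 open cells exactly once, starting at b1 and ending at c1.
Cell d3 has only two open neighbours (d2 and c3), so the path must pass straight through it: one of those is the cell it's entered from and the other is where it exits.
Route from b1: left 1 to a1, down 2 to a3, right 1 to b3, up 1 to b2, right 1 to c2, down 1 to c3, right 1 to d3, up 2 to d1, left 1 to c1 — 11 moves in all.
Check: all 12 open cells covered.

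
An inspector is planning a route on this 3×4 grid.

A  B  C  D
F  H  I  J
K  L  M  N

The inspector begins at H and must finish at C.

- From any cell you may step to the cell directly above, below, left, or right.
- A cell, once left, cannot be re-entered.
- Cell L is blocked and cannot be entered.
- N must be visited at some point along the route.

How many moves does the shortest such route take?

6

Any route passes through N somewhere between H and C. Summing Manhattan distances along the two legs (H → N → C) gives a lower bound of 3 + 3 = 6 moves.
A route of 6 moves achieves this: H → I → M → N → J → D → C.
Since 6 matches the lower bound, it is optimal.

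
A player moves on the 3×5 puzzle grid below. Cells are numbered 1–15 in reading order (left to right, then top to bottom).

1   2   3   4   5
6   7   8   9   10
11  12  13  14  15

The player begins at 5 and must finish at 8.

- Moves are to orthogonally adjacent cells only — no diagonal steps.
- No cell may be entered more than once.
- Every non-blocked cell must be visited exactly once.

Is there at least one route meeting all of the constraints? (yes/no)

Colour the cells like a checkerboard: each orthogonal step flips colour, so a Hamiltonian route alternates colours. Here there are 8 cells of one colour and 7 of the other, with start on the opposite colour to the goal — the counts and endpoints can't be arranged into an alternating sequence of length 15, so no Hamiltonian route exists.

no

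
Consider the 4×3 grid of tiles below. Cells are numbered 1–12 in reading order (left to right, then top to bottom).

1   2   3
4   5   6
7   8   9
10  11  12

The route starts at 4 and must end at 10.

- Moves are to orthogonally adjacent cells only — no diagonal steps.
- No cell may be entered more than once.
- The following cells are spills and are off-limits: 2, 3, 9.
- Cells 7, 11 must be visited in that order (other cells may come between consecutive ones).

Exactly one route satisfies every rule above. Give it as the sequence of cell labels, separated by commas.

4, 7, 8, 11, 10

The waypoints must appear in the order 7, 11, with no cell reused.
Route from 4: down 1 to 7, right 1 to 8, down 1 to 11, left 1 to 10 — 4 moves in all.
Check: order respected (7 at step 1, 11 at step 3).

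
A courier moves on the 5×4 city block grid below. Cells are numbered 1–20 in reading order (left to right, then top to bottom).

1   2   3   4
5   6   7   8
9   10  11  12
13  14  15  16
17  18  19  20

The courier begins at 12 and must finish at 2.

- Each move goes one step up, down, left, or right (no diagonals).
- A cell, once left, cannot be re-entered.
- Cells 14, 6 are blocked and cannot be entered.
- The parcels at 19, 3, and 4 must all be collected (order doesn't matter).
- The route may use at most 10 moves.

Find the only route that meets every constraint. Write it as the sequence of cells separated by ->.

12 -> 16 -> 20 -> 19 -> 15 -> 11 -> 7 -> 8 -> 4 -> 3 -> 2

The 10-move cap with required stops at 19, 3, 4 leaves no slack for detours.
Route from 12: down 2 to 20, left 1 to 19, up 3 to 7, right 1 to 8, up 1 to 4, left 2 to 2 — 10 moves in all.
Check: all required cells visited; 10 ≤ 10 moves.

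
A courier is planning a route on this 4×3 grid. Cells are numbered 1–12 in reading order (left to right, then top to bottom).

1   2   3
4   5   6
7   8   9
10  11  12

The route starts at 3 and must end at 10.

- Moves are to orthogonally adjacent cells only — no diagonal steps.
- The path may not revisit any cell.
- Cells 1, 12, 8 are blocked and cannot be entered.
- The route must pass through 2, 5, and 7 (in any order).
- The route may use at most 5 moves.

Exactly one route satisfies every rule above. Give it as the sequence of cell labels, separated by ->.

The budget equals the shortest possible length, so every move has to be on a shortest route through the required cells.
Route from 3: left to 2, down to 5, left to 4, 2× down (reaching 10) — 5 moves in all.
Check: all required cells visited; 5 ≤ 5 moves.

3 -> 2 -> 5 -> 4 -> 7 -> 10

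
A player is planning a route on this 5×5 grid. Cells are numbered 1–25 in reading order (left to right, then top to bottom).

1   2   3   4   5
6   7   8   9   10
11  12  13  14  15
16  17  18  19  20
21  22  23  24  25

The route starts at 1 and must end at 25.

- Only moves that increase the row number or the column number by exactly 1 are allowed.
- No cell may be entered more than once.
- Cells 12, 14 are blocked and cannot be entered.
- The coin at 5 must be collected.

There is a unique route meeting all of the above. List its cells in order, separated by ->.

1 -> 2 -> 3 -> 4 -> 5 -> 10 -> 15 -> 20 -> 25

Moves only go right or down, so the column and row indices never decrease.
Route from 1: 4× right (reaching 5), 4× down (reaching 25) — 8 moves in all.
Check: all required cells visited.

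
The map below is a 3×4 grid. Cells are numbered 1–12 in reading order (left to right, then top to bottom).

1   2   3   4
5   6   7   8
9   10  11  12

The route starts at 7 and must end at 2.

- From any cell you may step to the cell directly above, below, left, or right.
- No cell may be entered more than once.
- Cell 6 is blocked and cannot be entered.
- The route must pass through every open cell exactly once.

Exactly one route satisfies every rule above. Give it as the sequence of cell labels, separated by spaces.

7 3 4 8 12 11 10 9 5 1 2

Need to visit all 11 open cells exactly once, starting at 7 and ending at 2.
Route from 7: up 1 to 3, right 1 to 4, down 2 to 12, left 3 to 9, up 2 to 1, right 1 to 2 — 10 moves in all.
Check: all 11 open cells covered.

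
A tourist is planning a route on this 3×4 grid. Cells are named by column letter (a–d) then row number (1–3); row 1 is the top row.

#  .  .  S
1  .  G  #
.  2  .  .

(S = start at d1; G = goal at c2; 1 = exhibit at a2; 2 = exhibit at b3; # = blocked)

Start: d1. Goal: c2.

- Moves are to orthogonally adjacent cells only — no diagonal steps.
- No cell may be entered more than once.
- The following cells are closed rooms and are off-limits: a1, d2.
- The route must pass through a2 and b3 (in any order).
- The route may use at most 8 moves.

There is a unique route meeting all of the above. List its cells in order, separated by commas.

d1, c1, b1, b2, a2, a3, b3, c3, c2

Any route must reach a2 and b3 and still end at c2 within 8 moves, so the order of the required stops is forced.
Route from d1: left 2 to b1, down 1 to b2, left 1 to a2, down 1 to a3, right 2 to c3, up 1 to c2 — 8 moves in all.
Check: all required cells visited; 8 ≤ 8 moves.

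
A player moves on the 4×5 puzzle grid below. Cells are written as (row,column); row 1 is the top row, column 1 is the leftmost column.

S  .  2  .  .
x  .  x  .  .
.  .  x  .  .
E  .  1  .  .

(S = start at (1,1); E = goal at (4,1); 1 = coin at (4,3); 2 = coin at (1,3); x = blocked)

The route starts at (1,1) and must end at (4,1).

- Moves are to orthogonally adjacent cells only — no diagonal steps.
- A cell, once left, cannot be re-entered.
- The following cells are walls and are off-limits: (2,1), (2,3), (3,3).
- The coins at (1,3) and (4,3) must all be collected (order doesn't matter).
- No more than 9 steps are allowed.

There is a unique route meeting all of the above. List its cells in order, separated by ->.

The 9-move cap with required stops at (1,3), (4,3) leaves no slack for detours.
Route from (1,1): 3× right (reaching (1,4)), 3× down (reaching (4,4)), 3× left (reaching (4,1)) — 9 moves in all.
Check: all required cells visited; 9 ≤ 9 moves.

(1,1) -> (1,2) -> (1,3) -> (1,4) -> (2,4) -> (3,4) -> (4,4) -> (4,3) -> (4,2) -> (4,1)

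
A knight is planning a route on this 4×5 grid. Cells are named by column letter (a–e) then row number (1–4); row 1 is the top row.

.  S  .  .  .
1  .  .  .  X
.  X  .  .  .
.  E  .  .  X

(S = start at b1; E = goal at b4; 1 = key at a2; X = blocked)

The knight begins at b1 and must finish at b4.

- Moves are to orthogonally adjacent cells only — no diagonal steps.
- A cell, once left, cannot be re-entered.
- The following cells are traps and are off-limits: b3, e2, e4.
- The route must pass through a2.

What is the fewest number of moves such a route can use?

Any route passes through a2 somewhere between b1 and b4. Summing Manhattan distances along the two legs (b1 → a2 → b4) gives a lower bound of 2 + 3 = 5 moves.
A route of 5 moves achieves this: b1 → b2 → a2 → a3 → a4 → b4.
Since 5 matches the lower bound, it is optimal.

5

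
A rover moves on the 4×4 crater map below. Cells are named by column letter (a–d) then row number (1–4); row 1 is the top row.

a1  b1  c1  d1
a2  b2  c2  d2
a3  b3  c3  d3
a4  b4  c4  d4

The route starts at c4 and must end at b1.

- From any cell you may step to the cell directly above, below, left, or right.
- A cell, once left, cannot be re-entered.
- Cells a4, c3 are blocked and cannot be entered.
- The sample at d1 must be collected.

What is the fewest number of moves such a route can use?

Any route passes through d1 somewhere between c4 and b1. Summing Manhattan distances along the two legs (c4 → d1 → b1) gives a lower bound of 4 + 2 = 6 moves.
A route of 6 moves achieves this: c4 → d4 → d3 → d2 → d1 → c1 → b1.
Since 6 matches the lower bound, it is optimal.

6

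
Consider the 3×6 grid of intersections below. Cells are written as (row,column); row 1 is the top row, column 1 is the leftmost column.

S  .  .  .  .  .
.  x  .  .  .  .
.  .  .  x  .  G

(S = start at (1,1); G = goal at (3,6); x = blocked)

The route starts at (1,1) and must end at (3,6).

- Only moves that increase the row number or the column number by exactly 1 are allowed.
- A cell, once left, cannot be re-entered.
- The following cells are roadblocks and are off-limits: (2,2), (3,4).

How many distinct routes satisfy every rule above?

7

A right/down-only route from (1,1) to (3,6) makes exactly 2 down-moves and 5 right-moves in some order.
With no other constraints that would be C(7,2) = 21 routes.
Subtract routes through each blocked cell (inclusion–exclusion for overlaps): − through (2,2): 10 − through (3,4): 10 + through (2,2)&(3,4): 6 → 7.
That gives 7 routes.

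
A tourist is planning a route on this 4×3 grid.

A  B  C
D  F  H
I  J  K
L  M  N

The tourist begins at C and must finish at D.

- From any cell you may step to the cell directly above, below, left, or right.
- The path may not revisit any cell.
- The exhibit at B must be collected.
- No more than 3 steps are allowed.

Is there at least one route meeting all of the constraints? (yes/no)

yes

One route that works: C → B → F → D.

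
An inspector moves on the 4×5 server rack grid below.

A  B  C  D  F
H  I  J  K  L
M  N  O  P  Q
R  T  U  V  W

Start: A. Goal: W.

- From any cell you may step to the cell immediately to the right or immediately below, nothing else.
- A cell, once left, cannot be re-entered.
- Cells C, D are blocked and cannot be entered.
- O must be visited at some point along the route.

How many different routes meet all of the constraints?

15

A right/down-only route from A to W makes exactly 3 down-moves and 4 right-moves in some order.
With no other constraints that would be C(7,3) = 35 routes.
Split at O and multiply the segment counts (each segment already excludes blocked cells): A→O: 5; O→W: 3; product = 15.
That gives 15 routes.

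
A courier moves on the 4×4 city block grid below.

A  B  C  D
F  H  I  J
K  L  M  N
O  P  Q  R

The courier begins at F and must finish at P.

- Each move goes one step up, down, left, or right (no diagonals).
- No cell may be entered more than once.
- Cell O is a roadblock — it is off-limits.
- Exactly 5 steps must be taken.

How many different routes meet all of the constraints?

Need simple routes of exactly 5 moves from F to P (Manhattan distance 3, so 1 moves are spent on a detour and 1 undoing it).
Enumerating: F A B H L P | F K L M Q P | F H L M Q P | F H I M Q P | F H I M L P.
That gives 5 routes.

5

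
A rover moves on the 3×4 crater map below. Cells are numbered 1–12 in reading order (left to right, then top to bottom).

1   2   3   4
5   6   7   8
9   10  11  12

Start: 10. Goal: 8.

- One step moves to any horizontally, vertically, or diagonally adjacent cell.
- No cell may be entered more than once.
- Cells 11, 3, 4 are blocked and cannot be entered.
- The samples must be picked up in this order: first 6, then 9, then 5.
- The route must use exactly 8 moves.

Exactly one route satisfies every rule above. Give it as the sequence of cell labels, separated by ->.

The waypoints must appear in the order 6, 9, 5, with no cell reused.
Route from 10: up to 6, down-left to 9, 2× up (reaching 1), right to 2, 2× down-right (reaching 12), up to 8 — 8 moves in all.
Check: order respected (6 at step 1, 9 at step 2, 5 at step 3); 8 moves as required.

10 -> 6 -> 9 -> 5 -> 1 -> 2 -> 7 -> 12 -> 8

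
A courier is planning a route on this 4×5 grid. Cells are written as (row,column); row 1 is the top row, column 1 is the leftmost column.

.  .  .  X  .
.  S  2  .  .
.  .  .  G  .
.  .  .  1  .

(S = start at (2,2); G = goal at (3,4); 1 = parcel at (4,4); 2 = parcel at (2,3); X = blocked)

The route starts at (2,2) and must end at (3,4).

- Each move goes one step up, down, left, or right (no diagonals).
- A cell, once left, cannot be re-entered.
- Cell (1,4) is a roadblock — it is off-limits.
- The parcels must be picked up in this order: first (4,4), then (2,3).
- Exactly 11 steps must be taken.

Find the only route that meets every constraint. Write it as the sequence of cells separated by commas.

(2,2), (3,2), (4,2), (4,3), (4,4), (4,5), (3,5), (2,5), (2,4), (2,3), (3,3), (3,4)

The waypoints must appear in the order (4,4), (2,3), with no cell reused.
Route from (2,2): 2× down (reaching (4,2)), 3× right (reaching (4,5)), 2× up (reaching (2,5)), 2× left (reaching (2,3)), down to (3,3), right to (3,4) — 11 moves in all.
Check: order respected (1 at step 4, 2 at step 9); 11 moves as required.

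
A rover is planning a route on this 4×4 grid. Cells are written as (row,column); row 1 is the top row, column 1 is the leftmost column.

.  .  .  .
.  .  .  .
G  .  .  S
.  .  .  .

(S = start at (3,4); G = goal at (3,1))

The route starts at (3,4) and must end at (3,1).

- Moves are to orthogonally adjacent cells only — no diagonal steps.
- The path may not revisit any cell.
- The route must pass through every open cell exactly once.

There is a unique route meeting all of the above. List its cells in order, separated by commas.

Need to visit all 16 open cells exactly once, starting at (3,4) and ending at (3,1).
Route from (3,4): down 1 to (4,4), left 1 to (4,3), up 2 to (2,3), right 1 to (2,4), up 1 to (1,4), left 3 to (1,1), down 1 to (2,1), right 1 to (2,2), down 2 to (4,2), left 1 to (4,1), up 1 to (3,1) — 15 moves in all.
Check: all 16 open cells covered.

(3,4), (4,4), (4,3), (3,3), (2,3), (2,4), (1,4), (1,3), (1,2), (1,1), (2,1), (2,2), (3,2), (4,2), (4,1), (3,1)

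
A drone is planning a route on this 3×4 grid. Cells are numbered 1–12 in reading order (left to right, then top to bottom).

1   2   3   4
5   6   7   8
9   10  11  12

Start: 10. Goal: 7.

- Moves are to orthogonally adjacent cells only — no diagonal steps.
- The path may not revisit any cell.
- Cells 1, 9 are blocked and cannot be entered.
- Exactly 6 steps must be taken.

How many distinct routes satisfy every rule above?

Need simple routes of exactly 6 moves from 10 to 7 (Manhattan distance 2, so 2 moves are spent on a detour and 2 undoing it).
Enumerating: 10 6 2 3 4 8 7 | 10 11 12 8 4 3 7.
That gives 2 routes.

2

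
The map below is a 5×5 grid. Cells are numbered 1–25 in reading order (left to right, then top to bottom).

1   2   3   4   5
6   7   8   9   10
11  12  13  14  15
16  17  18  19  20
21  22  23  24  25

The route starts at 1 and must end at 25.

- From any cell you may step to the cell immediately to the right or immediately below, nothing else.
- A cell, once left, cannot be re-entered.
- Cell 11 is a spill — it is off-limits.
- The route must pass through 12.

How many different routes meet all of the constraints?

20

A right/down-only route from 1 to 25 makes exactly 4 down-moves and 4 right-moves in some order.
With no other constraints that would be C(8,4) = 70 routes.
Split at 12 and multiply the segment counts (each segment already excludes blocked cells): 1→12: 2; 12→25: 10; product = 20.
That gives 20 routes.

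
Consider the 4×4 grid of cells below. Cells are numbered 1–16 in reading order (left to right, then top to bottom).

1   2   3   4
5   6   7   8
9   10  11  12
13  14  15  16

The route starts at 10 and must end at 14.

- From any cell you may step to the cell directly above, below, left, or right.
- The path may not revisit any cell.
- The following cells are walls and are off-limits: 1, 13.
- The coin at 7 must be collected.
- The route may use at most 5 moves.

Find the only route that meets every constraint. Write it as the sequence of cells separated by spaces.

10 6 7 11 15 14

Any route must reach 7 and still end at 14 within 5 moves, so the order of the required stops is forced.
Route from 10: up 1 to 6, right 1 to 7, down 2 to 15, left 1 to 14 — 5 moves in all.
Check: all required cells visited; 5 ≤ 5 moves.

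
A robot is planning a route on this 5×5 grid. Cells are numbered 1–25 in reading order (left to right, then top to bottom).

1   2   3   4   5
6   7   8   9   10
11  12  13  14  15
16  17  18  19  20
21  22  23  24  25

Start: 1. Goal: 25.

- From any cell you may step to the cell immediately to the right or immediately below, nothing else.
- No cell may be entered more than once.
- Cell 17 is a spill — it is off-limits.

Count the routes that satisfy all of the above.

A right/down-only route from 1 to 25 makes exactly 4 down-moves and 4 right-moves in some order.
With no other constraints that would be C(8,4) = 70 routes.
Subtract routes through each blocked cell (inclusion–exclusion for overlaps): − through 17: 16 → 54.
That gives 54 routes.

54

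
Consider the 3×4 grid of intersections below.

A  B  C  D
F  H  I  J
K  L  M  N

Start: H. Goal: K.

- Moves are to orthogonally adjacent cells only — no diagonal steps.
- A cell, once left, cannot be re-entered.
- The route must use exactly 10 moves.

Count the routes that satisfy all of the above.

7

Need simple routes of exactly 10 moves from H to K (Manhattan distance 2, so 4 moves are spent on a detour and 4 undoing it).
Enumerating: H L M I J D C B A F K | H L M N J D C B A F K | H L M N J I C B A F K | H F A B C I J N M L K | H F A B C D J N M L K | H F A B C D J I M L K | H I M N J D C B A F K.
That gives 7 routes.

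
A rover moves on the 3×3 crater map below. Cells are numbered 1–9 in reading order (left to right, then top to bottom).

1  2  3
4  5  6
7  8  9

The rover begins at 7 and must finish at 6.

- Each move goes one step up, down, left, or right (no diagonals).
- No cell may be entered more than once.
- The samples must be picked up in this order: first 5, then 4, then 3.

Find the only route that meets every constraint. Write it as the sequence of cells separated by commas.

The waypoints must appear in the order 5, 4, 3, with no cell reused.
Route from 7: right 1 to 8, up 1 to 5, left 1 to 4, up 1 to 1, right 2 to 3, down 1 to 6 — 7 moves in all.
Check: order respected (5 at step 2, 4 at step 3, 3 at step 6).

7, 8, 5, 4, 1, 2, 3, 6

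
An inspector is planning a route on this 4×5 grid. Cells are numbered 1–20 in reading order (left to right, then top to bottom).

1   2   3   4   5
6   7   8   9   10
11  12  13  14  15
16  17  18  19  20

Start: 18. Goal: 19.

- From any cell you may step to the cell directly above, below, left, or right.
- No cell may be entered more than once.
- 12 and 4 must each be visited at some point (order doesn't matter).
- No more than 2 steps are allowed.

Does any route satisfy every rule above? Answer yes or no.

Even ignoring the no-revisit rule, getting from 18 to 19, taking the cheapest ordering 18 → 12 → 4 → 19 needs at least 2 + 4 + 3 = 9 moves (Manhattan distance per leg), which exceeds the 2-move limit.

no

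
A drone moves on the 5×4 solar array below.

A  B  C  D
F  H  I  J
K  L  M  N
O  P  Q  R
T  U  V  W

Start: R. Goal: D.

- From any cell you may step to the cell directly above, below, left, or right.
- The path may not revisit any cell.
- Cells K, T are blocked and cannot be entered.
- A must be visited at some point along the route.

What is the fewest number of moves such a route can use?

9

Any route passes through A somewhere between R and D. Summing Manhattan distances along the two legs (R → A → D) gives a lower bound of 6 + 3 = 9 moves.
A route of 9 moves achieves this: R → N → J → I → H → F → A → B → C → D.
Since 9 matches the lower bound, it is optimal.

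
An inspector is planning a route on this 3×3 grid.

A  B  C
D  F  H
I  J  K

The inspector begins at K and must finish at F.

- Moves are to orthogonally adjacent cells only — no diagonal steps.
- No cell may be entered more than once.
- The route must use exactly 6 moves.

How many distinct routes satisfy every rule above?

2

Need simple routes of exactly 6 moves from K to F (Manhattan distance 2, so 2 moves are spent on a detour and 2 undoing it).
Enumerating: K H C B A D F | K J I D A B F.
That gives 2 routes.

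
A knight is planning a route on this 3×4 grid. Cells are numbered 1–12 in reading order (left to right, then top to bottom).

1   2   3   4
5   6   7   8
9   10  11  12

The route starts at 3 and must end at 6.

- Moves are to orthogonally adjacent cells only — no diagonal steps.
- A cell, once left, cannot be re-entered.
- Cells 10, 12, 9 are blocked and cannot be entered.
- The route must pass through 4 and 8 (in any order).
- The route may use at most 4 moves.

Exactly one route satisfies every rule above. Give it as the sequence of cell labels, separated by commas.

3, 4, 8, 7, 6

The budget equals the shortest possible length, so every move has to be on a shortest route through the required cells.
Route from 3: right 1 to 4, down 1 to 8, left 2 to 6 — 4 moves in all.
Check: all required cells visited; 4 ≤ 4 moves.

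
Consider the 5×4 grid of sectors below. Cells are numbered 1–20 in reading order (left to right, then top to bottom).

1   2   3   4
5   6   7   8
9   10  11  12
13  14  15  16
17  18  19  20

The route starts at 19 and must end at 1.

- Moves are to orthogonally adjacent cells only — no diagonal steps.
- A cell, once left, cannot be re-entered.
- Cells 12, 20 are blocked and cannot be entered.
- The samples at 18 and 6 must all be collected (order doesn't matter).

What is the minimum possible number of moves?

6

Any route passes through 18 and 6 in some order between 19 and 1. Summing Manhattan distances along each leg and taking the cheapest ordering (19 → 18 → 6 → 1) gives a lower bound of 1 + 3 + 2 = 6 moves.
A route of 6 moves achieves this: 19 → 18 → 14 → 10 → 6 → 2 → 1.
Since 6 matches the lower bound, it is optimal.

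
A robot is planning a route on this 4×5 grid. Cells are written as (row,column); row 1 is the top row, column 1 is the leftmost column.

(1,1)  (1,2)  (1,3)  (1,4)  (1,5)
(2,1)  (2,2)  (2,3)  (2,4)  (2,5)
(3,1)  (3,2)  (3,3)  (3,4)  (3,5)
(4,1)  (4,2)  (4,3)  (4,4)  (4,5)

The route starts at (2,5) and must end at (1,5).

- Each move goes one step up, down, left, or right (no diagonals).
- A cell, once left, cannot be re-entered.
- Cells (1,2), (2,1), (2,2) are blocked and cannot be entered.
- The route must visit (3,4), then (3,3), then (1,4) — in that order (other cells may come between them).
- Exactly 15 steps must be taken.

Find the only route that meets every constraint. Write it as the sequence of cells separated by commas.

The waypoints must appear in the order (3,4), (3,3), (1,4), with no cell reused.
Route from (2,5): left 1 to (2,4), down 1 to (3,4), right 1 to (3,5), down 1 to (4,5), left 4 to (4,1), up 1 to (3,1), right 2 to (3,3), up 2 to (1,3), right 2 to (1,5) — 15 moves in all.
Check: order respected ((3,4) at step 2, (3,3) at step 11, (1,4) at step 14); 15 moves as required.

(2,5), (2,4), (3,4), (3,5), (4,5), (4,4), (4,3), (4,2), (4,1), (3,1), (3,2), (3,3), (2,3), (1,3), (1,4), (1,5)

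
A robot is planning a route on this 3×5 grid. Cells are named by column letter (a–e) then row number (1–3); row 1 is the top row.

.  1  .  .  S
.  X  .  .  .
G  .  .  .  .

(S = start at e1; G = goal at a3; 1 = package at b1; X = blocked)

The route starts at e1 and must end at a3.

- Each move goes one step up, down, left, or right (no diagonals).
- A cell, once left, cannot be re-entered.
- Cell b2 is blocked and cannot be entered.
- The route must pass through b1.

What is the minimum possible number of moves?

6

Any route passes through b1 somewhere between e1 and a3. Summing Manhattan distances along the two legs (e1 → b1 → a3) gives a lower bound of 3 + 3 = 6 moves.
A route of 6 moves achieves this: e1 → d1 → c1 → b1 → a1 → a2 → a3.
Since 6 matches the lower bound, it is optimal.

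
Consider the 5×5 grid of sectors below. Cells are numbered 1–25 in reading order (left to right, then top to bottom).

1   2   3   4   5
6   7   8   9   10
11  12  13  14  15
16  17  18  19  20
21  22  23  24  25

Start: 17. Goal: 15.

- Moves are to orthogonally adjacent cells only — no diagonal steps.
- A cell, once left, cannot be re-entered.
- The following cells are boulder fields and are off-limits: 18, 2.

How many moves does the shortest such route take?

4

The Manhattan distance from 17 to 15 is |4−3| + |2−5| = 4, so at least 4 moves are needed.
A route of 4 moves achieves this: 17 → 12 → 13 → 14 → 15.
Since 4 matches the lower bound, it is optimal.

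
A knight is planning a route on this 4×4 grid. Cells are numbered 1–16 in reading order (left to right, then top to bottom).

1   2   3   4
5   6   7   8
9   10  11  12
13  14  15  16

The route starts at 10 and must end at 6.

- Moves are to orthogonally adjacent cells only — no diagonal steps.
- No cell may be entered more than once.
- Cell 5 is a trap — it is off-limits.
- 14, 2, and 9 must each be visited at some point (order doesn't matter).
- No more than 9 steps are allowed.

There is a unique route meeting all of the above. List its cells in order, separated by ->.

The 9-move cap with required stops at 14, 2, 9 leaves no slack for detours.
Route from 10: left 1 to 9, down 1 to 13, right 2 to 15, up 3 to 3, left 1 to 2, down 1 to 6 — 9 moves in all.
Check: all required cells visited; 9 ≤ 9 moves.

10 -> 9 -> 13 -> 14 -> 15 -> 11 -> 7 -> 3 -> 2 -> 6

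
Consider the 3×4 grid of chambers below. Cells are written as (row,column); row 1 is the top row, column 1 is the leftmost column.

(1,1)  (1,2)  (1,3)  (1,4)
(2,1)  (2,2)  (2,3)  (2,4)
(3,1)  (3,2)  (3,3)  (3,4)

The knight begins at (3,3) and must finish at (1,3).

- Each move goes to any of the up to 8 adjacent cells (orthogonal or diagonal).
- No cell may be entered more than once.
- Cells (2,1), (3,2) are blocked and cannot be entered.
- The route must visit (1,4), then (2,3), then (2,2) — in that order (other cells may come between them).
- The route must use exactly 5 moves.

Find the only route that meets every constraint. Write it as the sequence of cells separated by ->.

(3,3) -> (2,4) -> (1,4) -> (2,3) -> (2,2) -> (1,3)

The waypoints must appear in the order (1,4), (2,3), (2,2), with no cell reused.
Route from (3,3): up-right 1 to (2,4), up 1 to (1,4), down-left 1 to (2,3), left 1 to (2,2), up-right 1 to (1,3) — 5 moves in all.
Check: order respected ((1,4) at step 2, (2,3) at step 3, (2,2) at step 4); 5 moves as required.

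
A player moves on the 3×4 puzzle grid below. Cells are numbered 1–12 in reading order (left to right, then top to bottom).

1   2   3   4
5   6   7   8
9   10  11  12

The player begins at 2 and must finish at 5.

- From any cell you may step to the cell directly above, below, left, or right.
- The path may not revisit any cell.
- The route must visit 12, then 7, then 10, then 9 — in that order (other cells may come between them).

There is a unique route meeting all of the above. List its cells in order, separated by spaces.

2 3 4 8 12 11 7 6 10 9 5

The waypoints must appear in the order 12, 7, 10, 9, with no cell reused.
Route from 2: right 2 to 4, down 2 to 12, left 1 to 11, up 1 to 7, left 1 to 6, down 1 to 10, left 1 to 9, up 1 to 5 — 10 moves in all.
Check: order respected (12 at step 4, 7 at step 6, 10 at step 8, 9 at step 9).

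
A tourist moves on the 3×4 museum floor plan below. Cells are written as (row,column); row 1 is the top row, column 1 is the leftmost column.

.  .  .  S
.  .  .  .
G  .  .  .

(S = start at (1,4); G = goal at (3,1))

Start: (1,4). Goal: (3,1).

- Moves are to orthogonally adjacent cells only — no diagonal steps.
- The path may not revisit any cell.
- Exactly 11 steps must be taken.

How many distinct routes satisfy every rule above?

4

Need simple routes of exactly 11 moves from (1,4) to (3,1) (Manhattan distance 5, so 3 moves are spent on a detour and 3 undoing it).
Enumerating: (1,4) (2,4) (3,4) (3,3) (2,3) (1,3) (1,2) (1,1) (2,1) (2,2) (3,2) (3,1) | (1,4) (2,4) (3,4) (3,3) (3,2) (2,2) (2,3) (1,3) (1,2) (1,1) (2,1) (3,1) | (1,4) (1,3) (2,3) (2,4) (3,4) (3,3) (3,2) (2,2) (1,2) (1,1) (2,1) (3,1) | (1,4) (1,3) (1,2) (1,1) (2,1) (2,2) (2,3) (2,4) (3,4) (3,3) (3,2) (3,1).
That gives 4 routes.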